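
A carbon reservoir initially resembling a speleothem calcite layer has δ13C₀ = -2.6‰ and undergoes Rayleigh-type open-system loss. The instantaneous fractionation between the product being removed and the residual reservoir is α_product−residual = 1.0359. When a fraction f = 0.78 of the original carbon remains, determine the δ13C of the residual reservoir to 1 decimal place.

Rayleigh residual: δ_res = (δ₀ + 1000)·f^(α−1) − 1000
α − 1 = 0.03590
f^(α−1) = 0.78^(0.03590) = 0.991120
δ_res = (-2.6 + 1000) × 0.991120 − 1000 = 988.543 − 1000 = -11.46‰

-11.5‰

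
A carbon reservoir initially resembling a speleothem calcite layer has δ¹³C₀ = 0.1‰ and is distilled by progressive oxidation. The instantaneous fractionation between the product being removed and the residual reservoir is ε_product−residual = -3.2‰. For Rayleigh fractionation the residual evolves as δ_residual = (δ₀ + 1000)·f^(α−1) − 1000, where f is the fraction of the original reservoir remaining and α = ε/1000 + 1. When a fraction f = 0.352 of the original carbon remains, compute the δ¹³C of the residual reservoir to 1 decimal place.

3.4‰

Rayleigh residual: δ_res = (δ₀ + 1000)·f^(α−1) − 1000
α = ε/1000 + 1 = 0.99680, so α − 1 = -0.00320
f^(α−1) = 0.352^(-0.00320) = 1.003347
δ_res = (0.1 + 1000) × 1.003347 − 1000 = 1003.447 − 1000 = 3.45‰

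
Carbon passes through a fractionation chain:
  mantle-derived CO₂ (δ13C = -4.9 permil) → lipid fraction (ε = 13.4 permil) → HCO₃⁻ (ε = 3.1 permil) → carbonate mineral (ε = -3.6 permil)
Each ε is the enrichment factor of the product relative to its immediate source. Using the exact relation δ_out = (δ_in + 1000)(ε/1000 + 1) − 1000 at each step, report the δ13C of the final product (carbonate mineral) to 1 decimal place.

7.9 permil

step 1: δ = (-4.90 + 1000)·(13.4/1000 + 1) − 1000 = 8.43 permil
step 2: δ = (8.43 + 1000)·(3.1/1000 + 1) − 1000 = 11.56 permil
step 3: δ = (11.56 + 1000)·(-3.6/1000 + 1) − 1000 = 7.92 permil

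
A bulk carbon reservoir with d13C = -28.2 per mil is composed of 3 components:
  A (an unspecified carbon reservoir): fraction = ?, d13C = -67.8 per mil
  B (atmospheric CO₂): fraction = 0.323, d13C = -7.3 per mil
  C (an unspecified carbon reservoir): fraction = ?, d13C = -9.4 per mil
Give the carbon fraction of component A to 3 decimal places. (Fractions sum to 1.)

Let f_A and f_C be the unknown fractions; fractions sum to 1 so f_A + f_C = 0.677.
Mass balance: Σ fᵢ·δᵢ = δ_bulk ⇒ f_A·(-67.8) + f_C·(-9.4) = -28.2 − (-2.358) = -25.842
Substitute f_C = 0.677 − f_A:
f_A·(-67.8 − -9.4) = -25.842 − 0.677×(-9.4) = -19.478
f_A = -19.478 / -58.4 = 0.3335

0.334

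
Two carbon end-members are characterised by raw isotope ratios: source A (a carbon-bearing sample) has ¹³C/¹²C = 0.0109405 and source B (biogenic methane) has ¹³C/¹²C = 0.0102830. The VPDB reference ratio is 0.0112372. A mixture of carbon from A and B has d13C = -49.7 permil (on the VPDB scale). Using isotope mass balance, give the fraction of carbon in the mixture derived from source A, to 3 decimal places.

0.602

δ_A = (0.0109405/0.0112372 − 1)×1000 = (0.973597 − 1)×1000 = -26.403 permil
δ_B = (0.0102830/0.0112372 − 1)×1000 = (0.915086 − 1)×1000 = -84.914 permil
f_A = (δ_mix − δ_B)/(δ_A − δ_B) = (-49.7 − (-84.914))/(-26.403 − (-84.914))
f_A = 35.214 / 58.511 = 0.6018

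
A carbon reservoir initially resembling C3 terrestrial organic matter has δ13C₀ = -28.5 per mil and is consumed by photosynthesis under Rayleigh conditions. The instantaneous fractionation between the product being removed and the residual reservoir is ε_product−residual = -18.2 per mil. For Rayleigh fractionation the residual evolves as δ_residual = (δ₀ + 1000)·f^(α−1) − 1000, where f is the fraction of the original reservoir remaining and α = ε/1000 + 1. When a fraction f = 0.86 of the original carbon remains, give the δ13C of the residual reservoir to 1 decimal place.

-25.8 per mil

Rayleigh residual: δ_res = (δ₀ + 1000)·f^(α−1) − 1000
α = ε/1000 + 1 = 0.98180, so α − 1 = -0.01820
f^(α−1) = 0.86^(-0.01820) = 1.002749
δ_res = (-28.5 + 1000) × 1.002749 − 1000 = 974.170 − 1000 = -25.83 per mil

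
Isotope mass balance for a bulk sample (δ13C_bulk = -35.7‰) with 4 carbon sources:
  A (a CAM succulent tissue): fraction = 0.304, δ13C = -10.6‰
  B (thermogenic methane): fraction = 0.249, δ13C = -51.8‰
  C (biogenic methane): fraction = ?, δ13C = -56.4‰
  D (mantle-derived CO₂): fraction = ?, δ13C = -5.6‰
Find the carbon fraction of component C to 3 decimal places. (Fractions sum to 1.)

0.336

Let f_C and f_D be the unknown fractions; fractions sum to 1 so f_C + f_D = 0.447.
Mass balance: Σ fᵢ·δᵢ = δ_bulk ⇒ f_C·(-56.4) + f_D·(-5.6) = -35.7 − (-16.121) = -19.579
Substitute f_D = 0.447 − f_C:
f_C·(-56.4 − -5.6) = -19.579 − 0.447×(-5.6) = -17.076
f_C = -17.076 / -50.8 = 0.3361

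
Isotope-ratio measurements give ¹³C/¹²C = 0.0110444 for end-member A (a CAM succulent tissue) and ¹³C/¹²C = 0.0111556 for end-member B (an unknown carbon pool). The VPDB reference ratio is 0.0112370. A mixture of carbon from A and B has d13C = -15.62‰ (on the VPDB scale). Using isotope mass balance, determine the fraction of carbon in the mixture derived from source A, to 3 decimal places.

0.846

δ_A = (0.0110444/0.0112370 − 1)×1000 = (0.982860 − 1)×1000 = -17.140‰
δ_B = (0.0111556/0.0112370 − 1)×1000 = (0.992756 − 1)×1000 = -7.244‰
f_A = (δ_mix − δ_B)/(δ_A − δ_B) = (-15.62 − (-7.244))/(-17.140 − (-7.244))
f_A = -8.376 / -9.896 = 0.8464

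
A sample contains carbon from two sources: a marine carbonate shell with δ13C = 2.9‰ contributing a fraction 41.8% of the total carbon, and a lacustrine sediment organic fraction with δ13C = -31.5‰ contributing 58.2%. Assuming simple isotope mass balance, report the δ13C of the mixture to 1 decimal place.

δ_mix = f_A·δ_A + f_B·δ_B
δ_mix = 0.418 × (2.9) + 0.582 × (-31.5)
δ_mix = 1.21 + -18.33 = -17.12‰

-17.1‰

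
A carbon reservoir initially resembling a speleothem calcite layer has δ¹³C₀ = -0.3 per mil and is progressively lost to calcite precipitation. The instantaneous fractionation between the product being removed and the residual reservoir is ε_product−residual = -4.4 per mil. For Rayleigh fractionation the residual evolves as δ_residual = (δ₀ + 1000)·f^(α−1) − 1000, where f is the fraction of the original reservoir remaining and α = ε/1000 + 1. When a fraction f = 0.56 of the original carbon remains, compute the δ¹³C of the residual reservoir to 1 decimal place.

2.3 per mil

Rayleigh residual: δ_res = (δ₀ + 1000)·f^(α−1) − 1000
α = ε/1000 + 1 = 0.99560, so α − 1 = -0.00440
f^(α−1) = 0.56^(-0.00440) = 1.002554
δ_res = (-0.3 + 1000) × 1.002554 − 1000 = 1002.254 − 1000 = 2.25 per mil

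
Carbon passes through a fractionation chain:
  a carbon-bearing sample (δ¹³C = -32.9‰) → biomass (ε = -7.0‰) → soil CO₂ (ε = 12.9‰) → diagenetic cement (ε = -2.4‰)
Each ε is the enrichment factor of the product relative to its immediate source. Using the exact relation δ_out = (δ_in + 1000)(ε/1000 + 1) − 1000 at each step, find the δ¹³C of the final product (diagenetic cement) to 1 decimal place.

-29.6‰

step 1: δ = (-32.90 + 1000)·(-7.0/1000 + 1) − 1000 = -39.67‰
step 2: δ = (-39.67 + 1000)·(12.9/1000 + 1) − 1000 = -27.28‰
step 3: δ = (-27.28 + 1000)·(-2.4/1000 + 1) − 1000 = -29.62‰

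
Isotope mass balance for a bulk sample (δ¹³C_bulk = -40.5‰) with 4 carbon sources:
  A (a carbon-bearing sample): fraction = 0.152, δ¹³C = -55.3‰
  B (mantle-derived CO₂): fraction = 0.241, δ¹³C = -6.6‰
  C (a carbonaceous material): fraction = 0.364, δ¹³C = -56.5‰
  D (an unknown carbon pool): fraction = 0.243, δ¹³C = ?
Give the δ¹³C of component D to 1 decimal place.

-40.9‰

Isotope mass balance: δ_bulk = Σ fᵢ·δᵢ.
-40.5 = 0.152×(-55.3) + 0.241×(-6.6) + 0.364×(-56.5) + 0.243×δ_D
0.243·δ_D = -40.5 − (-30.562) = -9.938
δ_D = -9.938 / 0.243 = -40.90‰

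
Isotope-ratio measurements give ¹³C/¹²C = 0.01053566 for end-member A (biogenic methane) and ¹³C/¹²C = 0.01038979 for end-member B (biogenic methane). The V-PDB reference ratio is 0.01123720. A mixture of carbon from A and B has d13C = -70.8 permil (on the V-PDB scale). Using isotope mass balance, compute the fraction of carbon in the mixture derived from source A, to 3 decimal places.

0.355

δ_A = (0.01053566/0.01123720 − 1)×1000 = (0.937570 − 1)×1000 = -62.430 permil
δ_B = (0.01038979/0.01123720 − 1)×1000 = (0.924589 − 1)×1000 = -75.411 permil
f_A = (δ_mix − δ_B)/(δ_A − δ_B) = (-70.8 − (-75.411))/(-62.430 − (-75.411))
f_A = 4.611 / 12.981 = 0.3552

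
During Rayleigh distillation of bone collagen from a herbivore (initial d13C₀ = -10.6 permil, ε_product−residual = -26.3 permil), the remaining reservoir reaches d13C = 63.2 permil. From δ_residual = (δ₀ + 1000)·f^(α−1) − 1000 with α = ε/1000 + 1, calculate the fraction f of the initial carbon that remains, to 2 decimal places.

α − 1 = ε/1000 = -0.0263
(δ_res + 1000)/(δ₀ + 1000) = (63.2 + 1000)/(-10.6 + 1000) = 1063.2/989.4 = 1.074591
f = 1.074591^(1/-0.0263) = exp(ln(1.074591)/-0.0263) = exp(0.07194/-0.0263)
f = exp(-2.7354) = 0.0649

0.06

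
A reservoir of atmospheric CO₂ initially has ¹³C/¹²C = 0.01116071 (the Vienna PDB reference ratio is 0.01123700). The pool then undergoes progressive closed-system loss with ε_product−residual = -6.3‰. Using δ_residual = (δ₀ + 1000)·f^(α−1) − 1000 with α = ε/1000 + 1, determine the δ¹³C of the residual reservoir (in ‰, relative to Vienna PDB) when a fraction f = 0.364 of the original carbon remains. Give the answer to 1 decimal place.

-0.4‰

δ₀ = (0.01116071/0.01123700 − 1)×1000 = (0.993211 − 1)×1000 = -6.789‰
α − 1 = ε/1000 = -0.0063
f^(α−1) = 0.364^(-0.0063) = 1.006387
δ_res = (-6.789 + 1000) × 1.006387 − 1000 = 999.555 − 1000 = -0.45‰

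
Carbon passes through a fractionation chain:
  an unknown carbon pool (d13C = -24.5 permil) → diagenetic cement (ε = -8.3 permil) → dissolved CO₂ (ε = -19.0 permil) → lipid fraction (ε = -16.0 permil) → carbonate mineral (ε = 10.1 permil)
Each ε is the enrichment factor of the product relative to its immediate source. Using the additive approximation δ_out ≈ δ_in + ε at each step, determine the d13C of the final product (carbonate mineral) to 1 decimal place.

-57.7 permil

step 1: δ ≈ -24.5 + (-8.3) = -32.8 permil
step 2: δ ≈ -32.8 + (-19.0) = -51.8 permil
step 3: δ ≈ -51.8 + (-16.0) = -67.8 permil
step 4: δ ≈ -67.8 + (10.1) = -57.7 permil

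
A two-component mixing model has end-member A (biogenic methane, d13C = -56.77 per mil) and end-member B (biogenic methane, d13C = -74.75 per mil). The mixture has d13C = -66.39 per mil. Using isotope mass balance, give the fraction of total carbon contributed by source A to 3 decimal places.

0.465

δ_mix = f_A·δ_A + (1 − f_A)·δ_B  ⇒  f_A = (δ_mix − δ_B)/(δ_A − δ_B)
f_A = (-66.39 − (-74.75)) / (-56.77 − (-74.75))
f_A = 8.36 / 17.98 = 0.4650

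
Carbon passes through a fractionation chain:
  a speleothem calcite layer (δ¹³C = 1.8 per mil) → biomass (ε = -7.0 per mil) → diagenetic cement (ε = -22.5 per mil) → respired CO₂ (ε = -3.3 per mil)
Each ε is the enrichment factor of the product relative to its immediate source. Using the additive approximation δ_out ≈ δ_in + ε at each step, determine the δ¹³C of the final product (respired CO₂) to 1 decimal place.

-31.0 per mil

step 1: δ ≈ 1.8 + (-7.0) = -5.2 per mil
step 2: δ ≈ -5.2 + (-22.5) = -27.7 per mil
step 3: δ ≈ -27.7 + (-3.3) = -31.0 per mil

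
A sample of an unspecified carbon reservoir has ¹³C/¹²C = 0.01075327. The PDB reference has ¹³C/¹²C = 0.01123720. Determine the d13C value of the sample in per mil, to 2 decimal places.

d13C = (R_sample / R_standard − 1) × 1000
R_sample / R_standard = 0.01075327 / 0.01123720 = 0.956935
d13C = (0.956935 − 1) × 1000 = -43.065 per mil

-43.06 per mil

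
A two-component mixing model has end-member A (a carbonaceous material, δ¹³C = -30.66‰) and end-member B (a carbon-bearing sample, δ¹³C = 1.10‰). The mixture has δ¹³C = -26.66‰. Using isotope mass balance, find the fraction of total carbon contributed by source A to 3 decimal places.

0.874

δ_mix = f_A·δ_A + (1 − f_A)·δ_B  ⇒  f_A = (δ_mix − δ_B)/(δ_A − δ_B)
f_A = (-26.66 − (1.10)) / (-30.66 − (1.10))
f_A = -27.76 / -31.76 = 0.8741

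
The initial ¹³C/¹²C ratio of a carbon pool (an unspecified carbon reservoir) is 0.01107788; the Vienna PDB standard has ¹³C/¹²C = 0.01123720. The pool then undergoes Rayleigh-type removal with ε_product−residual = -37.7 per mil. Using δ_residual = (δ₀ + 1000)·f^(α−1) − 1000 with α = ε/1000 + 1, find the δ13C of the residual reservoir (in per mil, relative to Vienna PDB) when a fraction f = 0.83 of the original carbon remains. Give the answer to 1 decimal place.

δ₀ = (0.01107788/0.01123720 − 1)×1000 = (0.985822 − 1)×1000 = -14.178 per mil
α − 1 = ε/1000 = -0.0377
f^(α−1) = 0.83^(-0.0377) = 1.007049
δ_res = (-14.178 + 1000) × 1.007049 − 1000 = 992.772 − 1000 = -7.23 per mil

-7.2 per mil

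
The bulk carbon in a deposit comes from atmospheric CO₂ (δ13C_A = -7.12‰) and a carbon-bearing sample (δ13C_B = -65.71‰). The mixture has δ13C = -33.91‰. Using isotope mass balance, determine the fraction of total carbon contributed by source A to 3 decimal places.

0.543

δ_mix = f_A·δ_A + (1 − f_A)·δ_B  ⇒  f_A = (δ_mix − δ_B)/(δ_A − δ_B)
f_A = (-33.91 − (-65.71)) / (-7.12 − (-65.71))
f_A = 31.80 / 58.59 = 0.5428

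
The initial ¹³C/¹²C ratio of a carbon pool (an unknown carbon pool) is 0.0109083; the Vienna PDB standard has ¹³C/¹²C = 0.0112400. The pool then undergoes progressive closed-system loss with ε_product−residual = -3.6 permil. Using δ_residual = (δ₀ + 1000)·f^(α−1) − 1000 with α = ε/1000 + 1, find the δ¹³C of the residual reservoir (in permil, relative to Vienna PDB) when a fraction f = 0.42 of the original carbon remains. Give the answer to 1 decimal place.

-26.5 permil

δ₀ = (0.0109083/0.0112400 − 1)×1000 = (0.970489 − 1)×1000 = -29.511 permil
α − 1 = ε/1000 = -0.0036
f^(α−1) = 0.42^(-0.0036) = 1.003128
δ_res = (-29.511 + 1000) × 1.003128 − 1000 = 973.525 − 1000 = -26.48 permil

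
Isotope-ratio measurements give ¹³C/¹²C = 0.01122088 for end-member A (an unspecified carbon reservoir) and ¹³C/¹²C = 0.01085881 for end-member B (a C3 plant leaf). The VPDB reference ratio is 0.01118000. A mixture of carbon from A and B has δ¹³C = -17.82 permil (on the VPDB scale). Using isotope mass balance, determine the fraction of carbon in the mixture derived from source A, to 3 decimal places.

0.337

δ_A = (0.01122088/0.01118000 − 1)×1000 = (1.003657 − 1)×1000 = 3.657 permil
δ_B = (0.01085881/0.01118000 − 1)×1000 = (0.971271 − 1)×1000 = -28.729 permil
f_A = (δ_mix − δ_B)/(δ_A − δ_B) = (-17.82 − (-28.729))/(3.657 − (-28.729))
f_A = 10.909 / 32.386 = 0.3368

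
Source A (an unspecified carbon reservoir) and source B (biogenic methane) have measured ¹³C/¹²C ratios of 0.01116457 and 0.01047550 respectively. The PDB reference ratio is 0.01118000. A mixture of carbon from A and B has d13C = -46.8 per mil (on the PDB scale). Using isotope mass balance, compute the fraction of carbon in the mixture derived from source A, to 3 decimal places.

δ_A = (0.01116457/0.01118000 − 1)×1000 = (0.998620 − 1)×1000 = -1.380 per mil
δ_B = (0.01047550/0.01118000 − 1)×1000 = (0.936986 − 1)×1000 = -63.014 per mil
f_A = (δ_mix − δ_B)/(δ_A − δ_B) = (-46.8 − (-63.014))/(-1.380 − (-63.014))
f_A = 16.214 / 61.634 = 0.2631

0.263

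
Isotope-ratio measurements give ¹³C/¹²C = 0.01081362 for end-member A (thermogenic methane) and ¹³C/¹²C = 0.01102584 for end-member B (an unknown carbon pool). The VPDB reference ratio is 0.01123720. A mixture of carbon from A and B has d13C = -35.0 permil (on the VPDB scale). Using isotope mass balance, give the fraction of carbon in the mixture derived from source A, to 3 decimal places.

δ_A = (0.01081362/0.01123720 − 1)×1000 = (0.962306 − 1)×1000 = -37.694 permil
δ_B = (0.01102584/0.01123720 − 1)×1000 = (0.981191 − 1)×1000 = -18.809 permil
f_A = (δ_mix − δ_B)/(δ_A − δ_B) = (-35.0 − (-18.809))/(-37.694 − (-18.809))
f_A = -16.191 / -18.885 = 0.8573

0.857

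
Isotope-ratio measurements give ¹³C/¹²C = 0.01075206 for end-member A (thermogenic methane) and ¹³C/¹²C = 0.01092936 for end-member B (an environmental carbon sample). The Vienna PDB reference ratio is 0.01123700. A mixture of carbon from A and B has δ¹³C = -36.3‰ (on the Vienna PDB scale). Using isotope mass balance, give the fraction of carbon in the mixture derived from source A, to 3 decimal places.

0.565

δ_A = (0.01075206/0.01123700 − 1)×1000 = (0.956844 − 1)×1000 = -43.156‰
δ_B = (0.01092936/0.01123700 − 1)×1000 = (0.972623 − 1)×1000 = -27.377‰
f_A = (δ_mix − δ_B)/(δ_A − δ_B) = (-36.3 − (-27.377))/(-43.156 − (-27.377))
f_A = -8.923 / -15.778 = 0.5655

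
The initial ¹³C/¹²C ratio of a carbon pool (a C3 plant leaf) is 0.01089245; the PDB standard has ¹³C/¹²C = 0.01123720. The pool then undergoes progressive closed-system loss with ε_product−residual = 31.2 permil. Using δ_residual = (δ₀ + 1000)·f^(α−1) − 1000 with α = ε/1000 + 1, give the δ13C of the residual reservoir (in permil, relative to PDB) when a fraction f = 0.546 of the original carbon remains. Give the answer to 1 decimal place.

-48.8 permil

δ₀ = (0.01089245/0.01123720 − 1)×1000 = (0.969321 − 1)×1000 = -30.679 permil
α − 1 = ε/1000 = 0.0312
f^(α−1) = 0.546^(0.0312) = 0.981297
δ_res = (-30.679 + 1000) × 0.981297 − 1000 = 951.191 − 1000 = -48.81 permil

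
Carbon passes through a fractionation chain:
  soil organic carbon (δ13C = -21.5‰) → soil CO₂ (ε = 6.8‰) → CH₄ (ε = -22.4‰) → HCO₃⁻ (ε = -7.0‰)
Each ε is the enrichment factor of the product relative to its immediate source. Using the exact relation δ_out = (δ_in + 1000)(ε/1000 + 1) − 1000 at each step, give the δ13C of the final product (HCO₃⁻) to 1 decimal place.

step 1: δ = (-21.50 + 1000)·(6.8/1000 + 1) − 1000 = -14.85‰
step 2: δ = (-14.85 + 1000)·(-22.4/1000 + 1) − 1000 = -36.91‰
step 3: δ = (-36.91 + 1000)·(-7.0/1000 + 1) − 1000 = -43.66‰

-43.7‰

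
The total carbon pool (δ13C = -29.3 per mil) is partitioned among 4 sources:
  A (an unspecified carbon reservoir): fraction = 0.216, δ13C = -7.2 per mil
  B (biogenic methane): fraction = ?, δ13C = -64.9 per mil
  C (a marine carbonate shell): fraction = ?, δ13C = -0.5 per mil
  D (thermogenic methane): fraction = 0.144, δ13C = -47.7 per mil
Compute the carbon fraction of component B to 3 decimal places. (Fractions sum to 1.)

0.319

Let f_B and f_C be the unknown fractions; fractions sum to 1 so f_B + f_C = 0.640.
Mass balance: Σ fᵢ·δᵢ = δ_bulk ⇒ f_B·(-64.9) + f_C·(-0.5) = -29.3 − (-8.424) = -20.876
Substitute f_C = 0.640 − f_B:
f_B·(-64.9 − -0.5) = -20.876 − 0.640×(-0.5) = -20.556
f_B = -20.556 / -64.4 = 0.3192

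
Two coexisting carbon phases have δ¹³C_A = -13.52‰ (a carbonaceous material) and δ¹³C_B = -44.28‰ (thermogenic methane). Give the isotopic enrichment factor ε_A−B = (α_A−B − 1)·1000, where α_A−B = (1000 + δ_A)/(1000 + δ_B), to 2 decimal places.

α_A−B = (1000 + -13.52) / (1000 + -44.28) = 986.48 / 955.72 = 1.032185
ε_A−B = (1.032185 − 1) × 1000 = 32.185‰
(The approximation ε ≈ δ_A − δ_B would give 30.76‰.)

32.19‰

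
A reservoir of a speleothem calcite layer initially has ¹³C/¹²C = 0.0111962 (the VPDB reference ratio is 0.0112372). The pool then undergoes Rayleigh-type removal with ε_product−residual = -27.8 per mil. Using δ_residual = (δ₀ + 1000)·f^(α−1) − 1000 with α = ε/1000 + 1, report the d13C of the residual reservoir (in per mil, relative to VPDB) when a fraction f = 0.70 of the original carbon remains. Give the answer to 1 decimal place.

δ₀ = (0.0111962/0.0112372 − 1)×1000 = (0.996351 − 1)×1000 = -3.649 per mil
α − 1 = ε/1000 = -0.0278
f^(α−1) = 0.70^(-0.0278) = 1.009965
δ_res = (-3.649 + 1000) × 1.009965 − 1000 = 1006.280 − 1000 = 6.28 per mil

6.3 per mil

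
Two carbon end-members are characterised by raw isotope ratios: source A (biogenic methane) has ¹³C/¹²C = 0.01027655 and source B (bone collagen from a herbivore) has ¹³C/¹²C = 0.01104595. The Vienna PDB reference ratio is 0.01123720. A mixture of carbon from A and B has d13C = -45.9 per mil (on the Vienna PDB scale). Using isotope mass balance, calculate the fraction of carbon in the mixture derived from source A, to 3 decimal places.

0.422

δ_A = (0.01027655/0.01123720 − 1)×1000 = (0.914512 − 1)×1000 = -85.488 per mil
δ_B = (0.01104595/0.01123720 − 1)×1000 = (0.982981 − 1)×1000 = -17.019 per mil
f_A = (δ_mix − δ_B)/(δ_A − δ_B) = (-45.9 − (-17.019))/(-85.488 − (-17.019))
f_A = -28.881 / -68.469 = 0.4218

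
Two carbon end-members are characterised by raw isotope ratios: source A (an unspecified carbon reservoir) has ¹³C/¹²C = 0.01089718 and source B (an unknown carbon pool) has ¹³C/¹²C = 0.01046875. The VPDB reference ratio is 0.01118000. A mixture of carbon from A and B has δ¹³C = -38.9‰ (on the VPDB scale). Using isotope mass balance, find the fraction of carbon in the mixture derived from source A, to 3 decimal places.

0.645

δ_A = (0.01089718/0.01118000 − 1)×1000 = (0.974703 − 1)×1000 = -25.297‰
δ_B = (0.01046875/0.01118000 − 1)×1000 = (0.936382 − 1)×1000 = -63.618‰
f_A = (δ_mix − δ_B)/(δ_A − δ_B) = (-38.9 − (-63.618))/(-25.297 − (-63.618))
f_A = 24.718 / 38.321 = 0.6450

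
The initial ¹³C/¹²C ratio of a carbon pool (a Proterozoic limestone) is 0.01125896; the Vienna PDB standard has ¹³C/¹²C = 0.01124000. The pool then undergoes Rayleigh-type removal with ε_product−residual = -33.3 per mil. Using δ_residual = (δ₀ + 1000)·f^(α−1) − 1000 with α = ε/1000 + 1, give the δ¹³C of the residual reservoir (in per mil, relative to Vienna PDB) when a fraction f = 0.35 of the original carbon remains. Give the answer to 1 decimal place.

37.3 per mil

δ₀ = (0.01125896/0.01124000 − 1)×1000 = (1.001687 − 1)×1000 = 1.687 per mil
α − 1 = ε/1000 = -0.0333
f^(α−1) = 0.35^(-0.0333) = 1.035577
δ_res = (1.687 + 1000) × 1.035577 − 1000 = 1037.324 − 1000 = 37.32 per mil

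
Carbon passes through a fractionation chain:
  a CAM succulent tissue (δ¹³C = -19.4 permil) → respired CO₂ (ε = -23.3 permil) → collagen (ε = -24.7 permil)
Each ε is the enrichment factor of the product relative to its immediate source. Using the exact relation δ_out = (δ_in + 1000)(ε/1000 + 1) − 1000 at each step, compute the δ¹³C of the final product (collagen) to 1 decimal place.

step 1: δ = (-19.40 + 1000)·(-23.3/1000 + 1) − 1000 = -42.25 permil
step 2: δ = (-42.25 + 1000)·(-24.7/1000 + 1) − 1000 = -65.90 permil

-65.9 permil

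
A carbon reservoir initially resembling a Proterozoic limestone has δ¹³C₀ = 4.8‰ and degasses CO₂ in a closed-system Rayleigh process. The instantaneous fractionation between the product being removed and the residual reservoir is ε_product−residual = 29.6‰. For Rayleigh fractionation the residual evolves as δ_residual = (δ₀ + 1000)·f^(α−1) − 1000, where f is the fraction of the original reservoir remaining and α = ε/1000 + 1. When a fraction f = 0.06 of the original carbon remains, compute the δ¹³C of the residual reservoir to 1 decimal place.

-75.5‰

Rayleigh residual: δ_res = (δ₀ + 1000)·f^(α−1) − 1000
α = ε/1000 + 1 = 1.02960, so α − 1 = 0.02960
f^(α−1) = 0.06^(0.02960) = 0.920096
δ_res = (4.8 + 1000) × 0.920096 − 1000 = 924.513 − 1000 = -75.49‰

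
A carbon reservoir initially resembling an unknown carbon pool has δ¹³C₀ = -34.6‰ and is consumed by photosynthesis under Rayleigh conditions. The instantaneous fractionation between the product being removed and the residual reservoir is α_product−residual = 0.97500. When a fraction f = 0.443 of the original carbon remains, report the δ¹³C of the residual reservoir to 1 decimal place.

-14.7‰

Rayleigh residual: δ_res = (δ₀ + 1000)·f^(α−1) − 1000
α − 1 = -0.02500
f^(α−1) = 0.443^(-0.02500) = 1.020563
δ_res = (-34.6 + 1000) × 1.020563 − 1000 = 985.252 − 1000 = -14.75‰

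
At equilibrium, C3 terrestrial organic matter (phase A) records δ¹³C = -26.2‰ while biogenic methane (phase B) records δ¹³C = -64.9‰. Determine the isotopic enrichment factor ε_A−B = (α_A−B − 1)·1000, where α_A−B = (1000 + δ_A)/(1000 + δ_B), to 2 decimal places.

41.39‰

α_A−B = (1000 + -26.2) / (1000 + -64.9) = 973.8 / 935.1 = 1.041386
ε_A−B = (1.041386 − 1) × 1000 = 41.386‰
(The approximation ε ≈ δ_A − δ_B would give 38.7‰.)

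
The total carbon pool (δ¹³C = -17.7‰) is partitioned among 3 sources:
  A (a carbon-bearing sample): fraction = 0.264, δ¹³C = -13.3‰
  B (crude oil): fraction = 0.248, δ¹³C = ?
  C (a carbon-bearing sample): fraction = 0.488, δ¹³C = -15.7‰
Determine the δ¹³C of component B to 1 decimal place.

-26.3‰

Isotope mass balance: δ_bulk = Σ fᵢ·δᵢ.
-17.7 = 0.264×(-13.3) + 0.248×δ_B + 0.488×(-15.7)
0.248·δ_B = -17.7 − (-11.173) = -6.527
δ_B = -6.527 / 0.248 = -26.32‰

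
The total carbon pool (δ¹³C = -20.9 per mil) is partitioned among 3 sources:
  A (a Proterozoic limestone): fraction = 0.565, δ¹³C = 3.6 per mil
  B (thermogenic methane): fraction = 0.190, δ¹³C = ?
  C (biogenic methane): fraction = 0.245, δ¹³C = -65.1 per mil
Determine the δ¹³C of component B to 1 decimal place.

-36.8 per mil

Isotope mass balance: δ_bulk = Σ fᵢ·δᵢ.
-20.9 = 0.565×(3.6) + 0.190×δ_B + 0.245×(-65.1)
0.190·δ_B = -20.9 − (-13.915) = -6.985
δ_B = -6.985 / 0.190 = -36.76 per mil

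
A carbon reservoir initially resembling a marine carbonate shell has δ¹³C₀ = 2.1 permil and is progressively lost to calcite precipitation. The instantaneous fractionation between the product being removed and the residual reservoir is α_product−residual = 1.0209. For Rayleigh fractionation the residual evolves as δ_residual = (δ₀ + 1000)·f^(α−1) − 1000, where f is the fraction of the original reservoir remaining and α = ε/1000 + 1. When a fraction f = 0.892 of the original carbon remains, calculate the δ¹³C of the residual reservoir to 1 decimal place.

Rayleigh residual: δ_res = (δ₀ + 1000)·f^(α−1) − 1000
α − 1 = 0.02090
f^(α−1) = 0.892^(0.02090) = 0.997614
δ_res = (2.1 + 1000) × 0.997614 − 1000 = 999.709 − 1000 = -0.29 permil

-0.3 permil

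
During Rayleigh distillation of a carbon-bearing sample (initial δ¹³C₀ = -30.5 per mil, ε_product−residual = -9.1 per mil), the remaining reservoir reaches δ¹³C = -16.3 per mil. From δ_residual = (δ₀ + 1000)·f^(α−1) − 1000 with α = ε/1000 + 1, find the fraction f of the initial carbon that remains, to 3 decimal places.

α − 1 = ε/1000 = -0.0091
(δ_res + 1000)/(δ₀ + 1000) = (-16.3 + 1000)/(-30.5 + 1000) = 983.7/969.5 = 1.014647
f = 1.014647^(1/-0.0091) = exp(ln(1.014647)/-0.0091) = exp(0.01454/-0.0091)
f = exp(-1.5979) = 0.2023

0.202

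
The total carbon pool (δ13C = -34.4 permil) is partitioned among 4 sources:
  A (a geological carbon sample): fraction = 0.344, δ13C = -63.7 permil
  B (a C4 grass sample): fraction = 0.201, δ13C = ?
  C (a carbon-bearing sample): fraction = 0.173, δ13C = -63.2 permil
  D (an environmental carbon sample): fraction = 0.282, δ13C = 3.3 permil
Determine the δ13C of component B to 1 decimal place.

Isotope mass balance: δ_bulk = Σ fᵢ·δᵢ.
-34.4 = 0.344×(-63.7) + 0.201×δ_B + 0.173×(-63.2) + 0.282×(3.3)
0.201·δ_B = -34.4 − (-31.916) = -2.484
δ_B = -2.484 / 0.201 = -12.36 permil

-12.4 permil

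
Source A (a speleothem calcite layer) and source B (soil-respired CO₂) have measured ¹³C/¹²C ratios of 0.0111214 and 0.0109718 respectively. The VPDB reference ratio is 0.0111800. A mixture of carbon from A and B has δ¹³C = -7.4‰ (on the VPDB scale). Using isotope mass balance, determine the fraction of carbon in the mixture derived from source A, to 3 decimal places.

δ_A = (0.0111214/0.0111800 − 1)×1000 = (0.994758 − 1)×1000 = -5.242‰
δ_B = (0.0109718/0.0111800 − 1)×1000 = (0.981377 − 1)×1000 = -18.623‰
f_A = (δ_mix − δ_B)/(δ_A − δ_B) = (-7.4 − (-18.623))/(-5.242 − (-18.623))
f_A = 11.223 / 13.381 = 0.8387

0.839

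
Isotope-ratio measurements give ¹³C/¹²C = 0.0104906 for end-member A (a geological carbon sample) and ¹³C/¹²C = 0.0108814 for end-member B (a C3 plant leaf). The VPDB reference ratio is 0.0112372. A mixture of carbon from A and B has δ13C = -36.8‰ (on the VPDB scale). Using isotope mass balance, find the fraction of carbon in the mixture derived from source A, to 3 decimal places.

δ_A = (0.0104906/0.0112372 − 1)×1000 = (0.933560 − 1)×1000 = -66.440‰
δ_B = (0.0108814/0.0112372 − 1)×1000 = (0.968337 − 1)×1000 = -31.663‰
f_A = (δ_mix − δ_B)/(δ_A − δ_B) = (-36.8 − (-31.663))/(-66.440 − (-31.663))
f_A = -5.137 / -34.777 = 0.1477

0.148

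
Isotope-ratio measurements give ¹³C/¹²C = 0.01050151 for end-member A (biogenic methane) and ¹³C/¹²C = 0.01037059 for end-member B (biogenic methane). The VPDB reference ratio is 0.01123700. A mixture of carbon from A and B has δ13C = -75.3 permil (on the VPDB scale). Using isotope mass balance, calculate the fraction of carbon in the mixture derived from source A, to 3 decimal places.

0.155

δ_A = (0.01050151/0.01123700 − 1)×1000 = (0.934547 − 1)×1000 = -65.453 permil
δ_B = (0.01037059/0.01123700 − 1)×1000 = (0.922897 − 1)×1000 = -77.103 permil
f_A = (δ_mix − δ_B)/(δ_A − δ_B) = (-75.3 − (-77.103))/(-65.453 − (-77.103))
f_A = 1.803 / 11.651 = 0.1548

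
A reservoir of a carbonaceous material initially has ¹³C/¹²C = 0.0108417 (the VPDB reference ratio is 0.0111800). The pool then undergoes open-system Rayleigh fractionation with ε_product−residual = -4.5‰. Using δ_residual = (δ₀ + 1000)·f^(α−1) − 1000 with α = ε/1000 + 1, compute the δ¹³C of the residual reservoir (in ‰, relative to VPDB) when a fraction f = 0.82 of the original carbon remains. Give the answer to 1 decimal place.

δ₀ = (0.0108417/0.0111800 − 1)×1000 = (0.969741 − 1)×1000 = -30.259‰
α − 1 = ε/1000 = -0.0045
f^(α−1) = 0.82^(-0.0045) = 1.000893
δ_res = (-30.259 + 1000) × 1.000893 − 1000 = 970.607 − 1000 = -29.39‰

-29.4‰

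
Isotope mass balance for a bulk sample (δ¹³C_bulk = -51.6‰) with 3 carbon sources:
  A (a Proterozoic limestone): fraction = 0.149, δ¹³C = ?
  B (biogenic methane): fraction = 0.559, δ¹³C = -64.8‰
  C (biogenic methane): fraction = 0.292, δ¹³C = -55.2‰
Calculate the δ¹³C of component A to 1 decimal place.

Isotope mass balance: δ_bulk = Σ fᵢ·δᵢ.
-51.6 = 0.149×δ_A + 0.559×(-64.8) + 0.292×(-55.2)
0.149·δ_A = -51.6 − (-52.342) = 0.742
δ_A = 0.742 / 0.149 = 4.98‰

5.0‰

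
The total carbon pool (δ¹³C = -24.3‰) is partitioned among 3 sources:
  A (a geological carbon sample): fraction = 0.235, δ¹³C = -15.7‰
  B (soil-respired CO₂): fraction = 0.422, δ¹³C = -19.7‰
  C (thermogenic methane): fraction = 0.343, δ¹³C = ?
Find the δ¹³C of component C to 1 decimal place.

Isotope mass balance: δ_bulk = Σ fᵢ·δᵢ.
-24.3 = 0.235×(-15.7) + 0.422×(-19.7) + 0.343×δ_C
0.343·δ_C = -24.3 − (-12.003) = -12.297
δ_C = -12.297 / 0.343 = -35.85‰

-35.9‰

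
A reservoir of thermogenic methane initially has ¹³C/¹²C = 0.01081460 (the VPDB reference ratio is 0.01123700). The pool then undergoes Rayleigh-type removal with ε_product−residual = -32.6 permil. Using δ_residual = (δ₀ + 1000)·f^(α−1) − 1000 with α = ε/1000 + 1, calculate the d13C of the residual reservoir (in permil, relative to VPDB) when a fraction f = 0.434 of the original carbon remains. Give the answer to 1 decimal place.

δ₀ = (0.01081460/0.01123700 − 1)×1000 = (0.962410 − 1)×1000 = -37.590 permil
α − 1 = ε/1000 = -0.0326
f^(α−1) = 0.434^(-0.0326) = 1.027585
δ_res = (-37.590 + 1000) × 1.027585 − 1000 = 988.958 − 1000 = -11.04 permil

-11.0 permil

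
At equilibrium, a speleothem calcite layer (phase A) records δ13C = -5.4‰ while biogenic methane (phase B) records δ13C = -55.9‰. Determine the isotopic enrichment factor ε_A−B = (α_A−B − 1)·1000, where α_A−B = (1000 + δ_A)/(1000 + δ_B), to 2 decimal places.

α_A−B = (1000 + -5.4) / (1000 + -55.9) = 994.6 / 944.1 = 1.053490
ε_A−B = (1.053490 − 1) × 1000 = 53.490‰
(The approximation ε ≈ δ_A − δ_B would give 50.5‰.)

53.49‰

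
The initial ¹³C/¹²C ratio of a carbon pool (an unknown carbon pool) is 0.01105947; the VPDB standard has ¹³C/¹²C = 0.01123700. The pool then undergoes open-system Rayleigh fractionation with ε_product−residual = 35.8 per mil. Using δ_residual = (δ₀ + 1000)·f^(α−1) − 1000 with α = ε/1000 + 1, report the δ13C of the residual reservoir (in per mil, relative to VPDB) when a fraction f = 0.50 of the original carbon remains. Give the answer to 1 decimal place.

-39.9 per mil

δ₀ = (0.01105947/0.01123700 − 1)×1000 = (0.984201 − 1)×1000 = -15.799 per mil
α − 1 = ε/1000 = 0.0358
f^(α−1) = 0.50^(0.0358) = 0.975491
δ_res = (-15.799 + 1000) × 0.975491 − 1000 = 960.079 − 1000 = -39.92 per mil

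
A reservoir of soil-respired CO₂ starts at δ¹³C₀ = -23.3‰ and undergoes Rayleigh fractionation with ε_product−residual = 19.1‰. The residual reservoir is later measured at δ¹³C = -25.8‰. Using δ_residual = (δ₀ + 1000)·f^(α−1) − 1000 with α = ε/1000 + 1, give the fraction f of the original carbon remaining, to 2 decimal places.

α − 1 = ε/1000 = 0.0191
(δ_res + 1000)/(δ₀ + 1000) = (-25.8 + 1000)/(-23.3 + 1000) = 974.2/976.7 = 0.997440
f = 0.997440^(1/0.0191) = exp(ln(0.997440)/0.0191) = exp(-0.00256/0.0191)
f = exp(-0.1342) = 0.8744

0.87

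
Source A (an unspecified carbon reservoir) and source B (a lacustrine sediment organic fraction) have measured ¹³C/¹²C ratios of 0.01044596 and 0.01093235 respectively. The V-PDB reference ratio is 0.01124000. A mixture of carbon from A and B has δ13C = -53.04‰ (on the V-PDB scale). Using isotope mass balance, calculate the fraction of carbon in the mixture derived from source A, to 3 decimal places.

δ_A = (0.01044596/0.01124000 − 1)×1000 = (0.929356 − 1)×1000 = -70.644‰
δ_B = (0.01093235/0.01124000 − 1)×1000 = (0.972629 − 1)×1000 = -27.371‰
f_A = (δ_mix − δ_B)/(δ_A − δ_B) = (-53.04 − (-27.371))/(-70.644 − (-27.371))
f_A = -25.669 / -43.273 = 0.5932

0.593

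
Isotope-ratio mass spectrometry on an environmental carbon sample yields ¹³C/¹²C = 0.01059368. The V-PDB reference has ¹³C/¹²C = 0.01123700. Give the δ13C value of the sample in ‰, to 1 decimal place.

δ13C = (R_sample / R_standard − 1) × 1000
R_sample / R_standard = 0.01059368 / 0.01123700 = 0.942750
δ13C = (0.942750 − 1) × 1000 = -57.25‰

-57.3‰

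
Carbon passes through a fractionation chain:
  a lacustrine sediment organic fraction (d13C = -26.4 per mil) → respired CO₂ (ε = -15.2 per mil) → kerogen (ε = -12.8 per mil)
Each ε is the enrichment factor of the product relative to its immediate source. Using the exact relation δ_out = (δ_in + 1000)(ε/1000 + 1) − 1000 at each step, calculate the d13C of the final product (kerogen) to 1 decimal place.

step 1: δ = (-26.40 + 1000)·(-15.2/1000 + 1) − 1000 = -41.20 per mil
step 2: δ = (-41.20 + 1000)·(-12.8/1000 + 1) − 1000 = -53.47 per mil

-53.5 per mil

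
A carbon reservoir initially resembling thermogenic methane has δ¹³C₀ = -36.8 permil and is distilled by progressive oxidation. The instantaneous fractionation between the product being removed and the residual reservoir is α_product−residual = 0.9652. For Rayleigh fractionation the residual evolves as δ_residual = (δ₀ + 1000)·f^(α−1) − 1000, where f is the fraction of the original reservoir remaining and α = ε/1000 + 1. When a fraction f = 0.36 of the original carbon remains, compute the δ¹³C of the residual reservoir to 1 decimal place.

-1.9 permil

Rayleigh residual: δ_res = (δ₀ + 1000)·f^(α−1) − 1000
α − 1 = -0.03480
f^(α−1) = 0.36^(-0.03480) = 1.036193
δ_res = (-36.8 + 1000) × 1.036193 − 1000 = 998.061 − 1000 = -1.94 permil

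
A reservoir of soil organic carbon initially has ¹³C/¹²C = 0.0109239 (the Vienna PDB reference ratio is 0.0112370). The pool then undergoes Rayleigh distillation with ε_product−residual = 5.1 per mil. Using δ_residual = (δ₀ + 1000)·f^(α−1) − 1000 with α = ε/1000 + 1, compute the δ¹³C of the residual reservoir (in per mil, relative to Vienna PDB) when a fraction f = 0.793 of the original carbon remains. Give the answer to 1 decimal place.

-29.0 per mil

δ₀ = (0.0109239/0.0112370 − 1)×1000 = (0.972137 − 1)×1000 = -27.863 per mil
α − 1 = ε/1000 = 0.0051
f^(α−1) = 0.793^(0.0051) = 0.998818
δ_res = (-27.863 + 1000) × 0.998818 − 1000 = 970.987 − 1000 = -29.01 per mil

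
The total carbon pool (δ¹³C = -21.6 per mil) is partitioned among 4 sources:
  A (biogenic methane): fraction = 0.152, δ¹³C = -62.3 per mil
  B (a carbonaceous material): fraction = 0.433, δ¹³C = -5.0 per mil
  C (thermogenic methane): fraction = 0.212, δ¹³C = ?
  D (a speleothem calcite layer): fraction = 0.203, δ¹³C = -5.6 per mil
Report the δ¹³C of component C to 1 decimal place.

Isotope mass balance: δ_bulk = Σ fᵢ·δᵢ.
-21.6 = 0.152×(-62.3) + 0.433×(-5.0) + 0.212×δ_C + 0.203×(-5.6)
0.212·δ_C = -21.6 − (-12.771) = -8.829
δ_C = -8.829 / 0.212 = -41.64 per mil

-41.6 per mil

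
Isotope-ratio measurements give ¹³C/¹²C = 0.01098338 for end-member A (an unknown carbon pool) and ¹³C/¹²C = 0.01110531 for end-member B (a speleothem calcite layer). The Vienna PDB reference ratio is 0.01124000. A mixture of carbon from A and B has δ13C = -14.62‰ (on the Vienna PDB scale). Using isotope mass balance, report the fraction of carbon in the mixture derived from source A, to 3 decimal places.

δ_A = (0.01098338/0.01124000 − 1)×1000 = (0.977169 − 1)×1000 = -22.831‰
δ_B = (0.01110531/0.01124000 − 1)×1000 = (0.988017 − 1)×1000 = -11.983‰
f_A = (δ_mix − δ_B)/(δ_A − δ_B) = (-14.62 − (-11.983))/(-22.831 − (-11.983))
f_A = -2.637 / -10.848 = 0.2431

0.243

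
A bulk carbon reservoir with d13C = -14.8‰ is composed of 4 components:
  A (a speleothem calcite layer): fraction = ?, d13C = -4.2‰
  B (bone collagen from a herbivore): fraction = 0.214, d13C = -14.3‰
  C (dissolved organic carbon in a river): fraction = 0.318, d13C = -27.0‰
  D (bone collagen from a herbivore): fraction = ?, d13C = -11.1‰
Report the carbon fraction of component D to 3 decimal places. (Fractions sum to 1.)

0.172

Let f_D and f_A be the unknown fractions; fractions sum to 1 so f_D + f_A = 0.468.
Mass balance: Σ fᵢ·δᵢ = δ_bulk ⇒ f_D·(-11.1) + f_A·(-4.2) = -14.8 − (-11.646) = -3.154
Substitute f_A = 0.468 − f_D:
f_D·(-11.1 − -4.2) = -3.154 − 0.468×(-4.2) = -1.188
f_D = -1.188 / -6.9 = 0.1722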